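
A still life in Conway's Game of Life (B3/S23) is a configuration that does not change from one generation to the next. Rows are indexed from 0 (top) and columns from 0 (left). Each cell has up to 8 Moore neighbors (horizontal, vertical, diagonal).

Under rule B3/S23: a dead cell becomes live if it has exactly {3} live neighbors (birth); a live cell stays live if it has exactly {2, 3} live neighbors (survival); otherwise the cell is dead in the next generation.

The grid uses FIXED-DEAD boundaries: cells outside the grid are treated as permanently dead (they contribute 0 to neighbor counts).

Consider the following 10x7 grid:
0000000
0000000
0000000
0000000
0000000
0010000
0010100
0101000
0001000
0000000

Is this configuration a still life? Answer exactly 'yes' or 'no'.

Answer: no

Derivation:
Compute generation 1 and compare to generation 0 (given above):
Generation 1:
0000000
0000000
0000000
0000000
0000000
0001000
0110000
0001100
0010000
0000000
Cell (5,2) differs: gen0=1 vs gen1=0 -> NOT a still life.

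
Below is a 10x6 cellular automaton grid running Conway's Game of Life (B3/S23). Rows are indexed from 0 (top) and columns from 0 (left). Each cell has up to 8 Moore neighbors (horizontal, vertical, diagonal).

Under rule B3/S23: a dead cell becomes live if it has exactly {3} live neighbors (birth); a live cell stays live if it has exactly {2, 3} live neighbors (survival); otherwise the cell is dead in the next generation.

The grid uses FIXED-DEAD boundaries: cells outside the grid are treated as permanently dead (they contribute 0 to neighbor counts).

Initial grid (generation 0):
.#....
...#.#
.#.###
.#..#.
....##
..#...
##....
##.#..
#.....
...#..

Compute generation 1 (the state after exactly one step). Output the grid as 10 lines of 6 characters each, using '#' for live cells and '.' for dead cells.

Simulating step by step:
Generation 0 (given above): 19 live cells
Generation 1: 14 live cells
(generation 1 grid is the final answer)

Answer: ......
...#.#
...#.#
..#...
...###
.#....
#.....
..#...
###...
......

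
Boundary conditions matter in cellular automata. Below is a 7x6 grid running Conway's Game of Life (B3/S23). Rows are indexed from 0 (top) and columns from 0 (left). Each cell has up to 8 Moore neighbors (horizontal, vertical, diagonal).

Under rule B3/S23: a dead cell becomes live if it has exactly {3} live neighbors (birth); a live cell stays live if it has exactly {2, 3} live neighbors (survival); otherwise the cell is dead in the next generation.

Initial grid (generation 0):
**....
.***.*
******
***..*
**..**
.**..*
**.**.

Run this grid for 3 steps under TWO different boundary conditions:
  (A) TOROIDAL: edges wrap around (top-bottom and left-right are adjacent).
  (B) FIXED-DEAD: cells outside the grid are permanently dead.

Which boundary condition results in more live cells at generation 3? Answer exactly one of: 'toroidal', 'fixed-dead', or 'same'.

Under TOROIDAL boundary, generation 3:
......
......
......
......
......
......
......
Population = 0

Under FIXED-DEAD boundary, generation 3:
......
......
......
....**
....**
...*.*
......
Population = 6

Comparison: toroidal=0, fixed-dead=6 -> fixed-dead

Answer: fixed-dead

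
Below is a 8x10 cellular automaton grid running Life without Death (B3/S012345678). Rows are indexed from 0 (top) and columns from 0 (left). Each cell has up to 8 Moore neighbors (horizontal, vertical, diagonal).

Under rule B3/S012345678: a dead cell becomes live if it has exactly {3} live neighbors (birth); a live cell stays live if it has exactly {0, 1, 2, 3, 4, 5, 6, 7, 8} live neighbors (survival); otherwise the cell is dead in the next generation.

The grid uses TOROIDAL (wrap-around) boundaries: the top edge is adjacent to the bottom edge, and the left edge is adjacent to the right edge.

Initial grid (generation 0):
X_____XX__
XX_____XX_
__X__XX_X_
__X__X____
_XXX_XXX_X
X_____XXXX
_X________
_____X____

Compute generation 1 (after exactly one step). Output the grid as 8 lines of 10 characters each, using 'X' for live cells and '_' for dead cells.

Answer: XX____XXXX
XX___X_XX_
__X__XX_XX
__X__X__X_
_XXXXXXX_X
X____XXXXX
XX____XXXX
_____XX___

Derivation:
Simulating step by step:
Generation 0 (given above): 27 live cells
Generation 1: 41 live cells
(generation 1 grid is the final answer)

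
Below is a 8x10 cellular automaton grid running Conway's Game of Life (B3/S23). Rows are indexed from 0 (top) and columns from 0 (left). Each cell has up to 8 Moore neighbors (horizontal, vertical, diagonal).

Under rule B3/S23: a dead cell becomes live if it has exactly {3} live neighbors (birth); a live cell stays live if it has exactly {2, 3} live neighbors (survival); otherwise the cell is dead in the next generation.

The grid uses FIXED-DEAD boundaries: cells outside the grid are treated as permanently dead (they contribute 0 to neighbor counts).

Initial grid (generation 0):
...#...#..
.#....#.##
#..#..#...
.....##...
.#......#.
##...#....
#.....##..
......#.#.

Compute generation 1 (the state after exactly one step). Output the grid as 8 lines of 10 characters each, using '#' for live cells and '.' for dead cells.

Answer: .......##.
..#...#.#.
......#...
.....###..
##...##...
##....##..
##...###..
......#...

Derivation:
Simulating step by step:
Generation 0 (given above): 21 live cells
Generation 1: 23 live cells
(generation 1 grid is the final answer)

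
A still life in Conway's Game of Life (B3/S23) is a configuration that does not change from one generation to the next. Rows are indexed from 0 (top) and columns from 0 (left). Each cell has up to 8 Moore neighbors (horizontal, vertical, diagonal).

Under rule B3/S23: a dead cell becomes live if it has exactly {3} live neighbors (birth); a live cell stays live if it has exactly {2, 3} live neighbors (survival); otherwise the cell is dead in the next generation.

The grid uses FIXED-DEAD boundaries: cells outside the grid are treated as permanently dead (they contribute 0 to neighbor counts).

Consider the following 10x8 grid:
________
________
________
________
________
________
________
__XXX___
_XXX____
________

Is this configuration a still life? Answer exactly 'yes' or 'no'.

Compute generation 1 and compare to generation 0 (given above):
Generation 1:
________
________
________
________
________
________
___X____
_X__X___
_X__X___
__X_____
Cell (6,3) differs: gen0=0 vs gen1=1 -> NOT a still life.

Answer: no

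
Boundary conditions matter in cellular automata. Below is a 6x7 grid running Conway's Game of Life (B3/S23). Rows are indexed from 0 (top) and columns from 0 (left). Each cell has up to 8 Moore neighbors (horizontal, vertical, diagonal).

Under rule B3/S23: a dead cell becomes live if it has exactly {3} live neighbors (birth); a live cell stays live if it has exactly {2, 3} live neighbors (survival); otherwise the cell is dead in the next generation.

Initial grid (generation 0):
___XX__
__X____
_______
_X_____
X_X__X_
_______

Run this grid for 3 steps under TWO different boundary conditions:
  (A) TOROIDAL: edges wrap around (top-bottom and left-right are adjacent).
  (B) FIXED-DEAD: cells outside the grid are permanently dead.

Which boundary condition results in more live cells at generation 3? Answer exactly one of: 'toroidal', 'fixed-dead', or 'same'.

Under TOROIDAL boundary, generation 3:
__X_X__
_______
_______
_______
__X____
_X__X__
Population = 5

Under FIXED-DEAD boundary, generation 3:
_______
_______
_______
_______
_______
_______
Population = 0

Comparison: toroidal=5, fixed-dead=0 -> toroidal

Answer: toroidal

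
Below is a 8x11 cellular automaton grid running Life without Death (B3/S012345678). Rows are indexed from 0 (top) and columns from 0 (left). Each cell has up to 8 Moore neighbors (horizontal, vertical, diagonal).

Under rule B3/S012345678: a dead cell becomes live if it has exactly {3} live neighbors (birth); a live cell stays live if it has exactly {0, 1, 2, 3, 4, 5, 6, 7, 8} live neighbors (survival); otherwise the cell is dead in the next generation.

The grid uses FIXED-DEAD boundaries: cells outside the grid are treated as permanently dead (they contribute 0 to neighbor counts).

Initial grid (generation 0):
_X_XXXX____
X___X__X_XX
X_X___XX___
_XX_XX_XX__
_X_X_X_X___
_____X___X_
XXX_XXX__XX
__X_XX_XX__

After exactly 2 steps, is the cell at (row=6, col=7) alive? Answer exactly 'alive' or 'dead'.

Answer: alive

Derivation:
Simulating step by step:
Generation 0 (given above): 39 live cells
Generation 1: 50 live cells
_X_XXXX____
X_X_X__XXXX
X_X_X_XX_X_
XXX_XX_XX__
_X_X_X_X___
X__X_X__XXX
XXX_XXXX_XX
__X_XX_XXX_
Generation 2: 56 live cells
_XXXXXXXXX_
X_X_X__XXXX
X_X_X_XX_XX
XXX_XX_XX__
_X_X_X_X___
X__X_X__XXX
XXX_XXXX_XX
__X_XX_XXXX

Cell (6,7) at generation 2: 1 -> alive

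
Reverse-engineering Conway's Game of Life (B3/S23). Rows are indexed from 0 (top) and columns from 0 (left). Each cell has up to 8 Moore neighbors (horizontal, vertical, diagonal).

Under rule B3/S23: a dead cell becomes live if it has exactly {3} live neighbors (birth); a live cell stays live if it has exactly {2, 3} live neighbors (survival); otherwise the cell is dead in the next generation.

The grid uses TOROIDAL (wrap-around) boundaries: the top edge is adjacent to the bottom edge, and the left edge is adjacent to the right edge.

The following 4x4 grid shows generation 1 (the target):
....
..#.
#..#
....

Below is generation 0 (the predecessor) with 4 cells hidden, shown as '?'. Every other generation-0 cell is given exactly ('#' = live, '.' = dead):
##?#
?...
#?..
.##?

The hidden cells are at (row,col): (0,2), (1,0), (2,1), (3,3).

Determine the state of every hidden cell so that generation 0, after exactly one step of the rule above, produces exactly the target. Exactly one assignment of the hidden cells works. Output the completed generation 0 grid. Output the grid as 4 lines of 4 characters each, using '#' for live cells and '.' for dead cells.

Hidden generation-0 cells (in order): (0,2), (1,0), (2,1), (3,3).
A hidden cell only influences target cells in its own 3x3 neighborhood. Try each of the 2^4 = 16 assignments, step the completed generation 0 forward once under B3/S23, and compare with the target:
  (0,2)=. (1,0)=. (2,1)=. (3,3)=. -> step gives (0,0)='#' but target has '.' -> reject
  (0,2)=. (1,0)=. (2,1)=. (3,3)=# -> step gives (0,1)='#' but target has '.' -> reject
  (0,2)=. (1,0)=. (2,1)=# (3,3)=. -> step gives (0,0)='#' but target has '.' -> reject
  (0,2)=. (1,0)=. (2,1)=# (3,3)=# -> step gives (0,1)='#' but target has '.' -> reject
  (0,2)=. (1,0)=# (2,1)=. (3,3)=. -> step gives (0,3)='#' but target has '.' -> reject
  (0,2)=. (1,0)=# (2,1)=. (3,3)=# -> step gives (1,2)='.' but target has '#' -> reject
  (0,2)=. (1,0)=# (2,1)=# (3,3)=. -> step gives (0,3)='#' but target has '.' -> reject
  (0,2)=. (1,0)=# (2,1)=# (3,3)=# -> step gives (2,0)='.' but target has '#' -> reject
  (0,2)=# (1,0)=. (2,1)=. (3,3)=. -> step gives (0,0)='#' but target has '.' -> reject
  (0,2)=# (1,0)=. (2,1)=. (3,3)=# -> step gives (2,1)='#' but target has '.' -> reject
  (0,2)=# (1,0)=. (2,1)=# (3,3)=. -> step gives (0,0)='#' but target has '.' -> reject
  (0,2)=# (1,0)=. (2,1)=# (3,3)=# -> step gives (1,2)='.' but target has '#' -> reject
  (0,2)=# (1,0)=# (2,1)=. (3,3)=. -> step reproduces the target at every cell -> ACCEPT
  (0,2)=# (1,0)=# (2,1)=. (3,3)=# -> step gives (2,2)='#' but target has '.' -> reject
  (0,2)=# (1,0)=# (2,1)=# (3,3)=. -> step gives (1,2)='.' but target has '#' -> reject
  (0,2)=# (1,0)=# (2,1)=# (3,3)=# -> step gives (1,2)='.' but target has '#' -> reject
Unique solution: (0,2)=live, (1,0)=live, (2,1)=dead, (3,3)=dead.
Check: live-neighbor counts of every cell in the completed generation 0:
4544
4535
2423
5545
Applying B3/S23 to generation 0 with these counts gives:
....
..#.
#..#
....
which matches the target exactly.

Answer: ####
#...
#...
.##.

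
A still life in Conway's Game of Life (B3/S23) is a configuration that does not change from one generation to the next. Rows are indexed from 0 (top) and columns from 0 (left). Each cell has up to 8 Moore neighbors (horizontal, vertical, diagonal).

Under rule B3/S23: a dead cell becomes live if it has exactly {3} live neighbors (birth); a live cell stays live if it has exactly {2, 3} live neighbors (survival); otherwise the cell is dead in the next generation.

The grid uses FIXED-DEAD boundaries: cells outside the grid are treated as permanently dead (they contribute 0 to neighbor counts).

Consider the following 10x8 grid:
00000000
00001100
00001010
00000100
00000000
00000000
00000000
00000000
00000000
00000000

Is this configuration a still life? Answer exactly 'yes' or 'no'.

Compute generation 1 and compare to generation 0 (given above):
Generation 1:
00000000
00001100
00001010
00000100
00000000
00000000
00000000
00000000
00000000
00000000
The grids are IDENTICAL -> still life.

Answer: yes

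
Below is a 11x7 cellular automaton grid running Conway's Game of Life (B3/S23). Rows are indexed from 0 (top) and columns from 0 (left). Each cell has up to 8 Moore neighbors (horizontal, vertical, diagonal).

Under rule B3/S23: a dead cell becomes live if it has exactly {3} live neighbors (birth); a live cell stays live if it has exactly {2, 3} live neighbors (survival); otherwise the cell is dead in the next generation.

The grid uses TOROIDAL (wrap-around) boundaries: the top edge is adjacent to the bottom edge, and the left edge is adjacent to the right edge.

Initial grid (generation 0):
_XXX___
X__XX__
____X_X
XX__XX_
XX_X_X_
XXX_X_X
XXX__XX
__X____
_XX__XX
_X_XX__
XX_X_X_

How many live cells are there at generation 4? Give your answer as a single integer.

Answer: 27

Derivation:
Simulating step by step:
Generation 0 (given above): 38 live cells
Generation 1: 20 live cells
______X
XX__XX_
_X____X
_XXX___
___X___
____X__
_____X_
___X___
XX__XX_
___X___
X______
Generation 2: 25 live cells
_X___XX
_X___X_
___XXXX
XX_X___
___XX__
____X__
____X__
_____XX
__XXX__
XX__X_X
_______
Generation 3: 27 live cells
X____XX
__X____
_X_X_XX
X_____X
__XXX__
____XX_
____X__
_____X_
_XXXX__
XXX_XX_
_X_____
Generation 4: 27 live cells
XX____X
_XX_X__
_XX__XX
XX____X
___XX_X
_____X_
____X__
__X__X_
X_____X
X___XX_
__X_X__
Population at generation 4: 27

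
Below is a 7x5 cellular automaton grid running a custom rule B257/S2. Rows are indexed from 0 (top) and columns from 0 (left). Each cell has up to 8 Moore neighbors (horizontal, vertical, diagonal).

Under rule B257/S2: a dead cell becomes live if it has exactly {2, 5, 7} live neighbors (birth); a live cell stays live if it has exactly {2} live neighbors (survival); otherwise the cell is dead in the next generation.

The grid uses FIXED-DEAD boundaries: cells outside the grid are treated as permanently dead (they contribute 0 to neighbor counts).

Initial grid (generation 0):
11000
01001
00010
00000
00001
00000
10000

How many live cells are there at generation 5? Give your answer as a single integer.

Answer: 8

Derivation:
Simulating step by step:
Generation 0 (given above): 7 live cells
Generation 1: 9 live cells
11100
01010
00101
00011
00000
00000
00000
Generation 2: 10 live cells
10010
00101
01010
00101
00011
00000
00000
Generation 3: 13 live cells
01111
10001
01000
01010
00101
00011
00000
Generation 4: 19 live cells
11101
10001
01011
11011
01010
00101
00011
Generation 5: 8 live cells
10000
01010
00000
00000
00100
01010
00101
Population at generation 5: 8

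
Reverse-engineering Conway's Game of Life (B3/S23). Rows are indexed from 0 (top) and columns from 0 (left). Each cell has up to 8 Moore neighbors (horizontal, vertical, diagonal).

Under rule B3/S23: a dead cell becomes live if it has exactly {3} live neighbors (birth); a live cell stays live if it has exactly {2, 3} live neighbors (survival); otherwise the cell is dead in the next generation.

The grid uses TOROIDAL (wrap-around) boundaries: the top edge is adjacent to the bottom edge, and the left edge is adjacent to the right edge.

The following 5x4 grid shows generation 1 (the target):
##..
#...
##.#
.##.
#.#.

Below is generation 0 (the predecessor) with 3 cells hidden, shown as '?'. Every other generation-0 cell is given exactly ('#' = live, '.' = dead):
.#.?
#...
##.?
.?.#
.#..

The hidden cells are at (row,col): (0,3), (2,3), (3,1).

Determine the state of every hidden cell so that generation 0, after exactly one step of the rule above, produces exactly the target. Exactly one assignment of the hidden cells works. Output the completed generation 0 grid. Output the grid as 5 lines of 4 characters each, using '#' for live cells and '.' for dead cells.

Answer: .#..
#...
##..
...#
.#..

Derivation:
Hidden generation-0 cells (in order): (0,3), (2,3), (3,1).
A hidden cell only influences target cells in its own 3x3 neighborhood. Try each of the 2^3 = 8 assignments, step the completed generation 0 forward once under B3/S23, and compare with the target:
  (0,3)=. (2,3)=. (3,1)=. -> step reproduces the target at every cell -> ACCEPT
  (0,3)=. (2,3)=. (3,1)=# -> step gives (2,0)='.' but target has '#' -> reject
  (0,3)=. (2,3)=# (3,1)=. -> step gives (1,0)='.' but target has '#' -> reject
  (0,3)=. (2,3)=# (3,1)=# -> step gives (1,0)='.' but target has '#' -> reject
  (0,3)=# (2,3)=. (3,1)=. -> step gives (0,0)='.' but target has '#' -> reject
  (0,3)=# (2,3)=. (3,1)=# -> step gives (0,0)='.' but target has '#' -> reject
  (0,3)=# (2,3)=# (3,1)=. -> step gives (0,0)='.' but target has '#' -> reject
  (0,3)=# (2,3)=# (3,1)=# -> step gives (0,0)='.' but target has '#' -> reject
Unique solution: (0,3)=dead, (2,3)=dead, (3,1)=dead.
Check: live-neighbor counts of every cell in the completed generation 0:
3221
3422
3223
4331
3131
Applying B3/S23 to generation 0 with these counts gives:
##..
#...
##.#
.##.
#.#.
which matches the target exactly.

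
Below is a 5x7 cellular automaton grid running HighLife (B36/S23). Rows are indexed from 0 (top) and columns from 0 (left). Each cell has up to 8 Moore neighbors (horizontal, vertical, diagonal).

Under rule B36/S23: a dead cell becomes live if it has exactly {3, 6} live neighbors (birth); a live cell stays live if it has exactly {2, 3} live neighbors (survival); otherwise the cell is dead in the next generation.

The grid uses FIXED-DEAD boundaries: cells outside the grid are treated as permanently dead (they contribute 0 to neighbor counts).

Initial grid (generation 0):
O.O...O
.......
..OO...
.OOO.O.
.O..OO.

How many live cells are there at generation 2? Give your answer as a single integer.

Answer: 16

Derivation:
Simulating step by step:
Generation 0 (given above): 12 live cells
Generation 1: 12 live cells
.......
.OOO...
.O.OO..
.O...O.
.O.OOO.
Generation 2: 16 live cells
..O....
.O.OO..
OOOOO..
OO..OO.
..O.OO.
Population at generation 2: 16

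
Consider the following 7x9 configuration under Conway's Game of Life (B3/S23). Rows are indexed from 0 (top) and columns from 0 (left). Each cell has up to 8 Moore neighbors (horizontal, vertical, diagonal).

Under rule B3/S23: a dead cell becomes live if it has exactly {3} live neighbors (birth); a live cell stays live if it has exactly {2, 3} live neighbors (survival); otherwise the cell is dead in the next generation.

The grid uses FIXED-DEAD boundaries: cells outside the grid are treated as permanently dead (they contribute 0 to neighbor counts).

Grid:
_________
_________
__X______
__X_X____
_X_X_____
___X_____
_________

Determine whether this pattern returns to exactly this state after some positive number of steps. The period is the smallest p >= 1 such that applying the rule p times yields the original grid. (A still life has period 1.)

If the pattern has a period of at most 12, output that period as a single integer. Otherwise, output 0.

Answer: 2

Derivation:
Simulating and comparing each generation to the original:
Gen 0 (original, given above): 6 live cells
Gen 1: 6 live cells, differs from original
Gen 2: 6 live cells, MATCHES original -> period = 2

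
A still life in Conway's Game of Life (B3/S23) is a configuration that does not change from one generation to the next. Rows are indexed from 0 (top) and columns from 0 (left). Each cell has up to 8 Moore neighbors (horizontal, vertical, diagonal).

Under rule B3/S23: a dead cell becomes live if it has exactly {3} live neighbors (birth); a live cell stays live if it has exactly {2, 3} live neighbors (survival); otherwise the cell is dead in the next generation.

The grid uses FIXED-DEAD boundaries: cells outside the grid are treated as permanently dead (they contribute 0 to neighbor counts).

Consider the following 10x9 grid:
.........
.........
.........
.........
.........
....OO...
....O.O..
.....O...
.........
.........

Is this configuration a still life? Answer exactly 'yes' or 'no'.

Compute generation 1 and compare to generation 0 (given above):
Generation 1:
.........
.........
.........
.........
.........
....OO...
....O.O..
.....O...
.........
.........
The grids are IDENTICAL -> still life.

Answer: yes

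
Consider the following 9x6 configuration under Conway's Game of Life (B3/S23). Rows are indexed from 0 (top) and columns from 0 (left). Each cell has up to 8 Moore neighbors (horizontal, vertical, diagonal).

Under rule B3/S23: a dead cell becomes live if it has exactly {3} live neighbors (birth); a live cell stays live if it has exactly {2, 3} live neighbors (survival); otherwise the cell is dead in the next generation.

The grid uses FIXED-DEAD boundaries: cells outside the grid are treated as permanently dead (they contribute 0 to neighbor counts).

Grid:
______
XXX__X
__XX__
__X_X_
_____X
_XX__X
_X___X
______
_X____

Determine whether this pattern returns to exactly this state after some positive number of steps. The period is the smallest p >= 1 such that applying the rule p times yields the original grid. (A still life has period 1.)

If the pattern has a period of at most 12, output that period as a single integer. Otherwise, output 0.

Simulating and comparing each generation to the original:
Gen 0 (original, given above): 15 live cells
Gen 1: 18 live cells, differs from original
Gen 2: 13 live cells, differs from original
Gen 3: 13 live cells, differs from original
Gen 4: 15 live cells, differs from original
Gen 5: 8 live cells, differs from original
Gen 6: 7 live cells, differs from original
Gen 7: 5 live cells, differs from original
Gen 8: 3 live cells, differs from original
Gen 9: 2 live cells, differs from original
Gen 10: 0 live cells, differs from original
Gen 11: 0 live cells, differs from original
Gen 12: 0 live cells, differs from original
No period found within 12 steps.

Answer: 0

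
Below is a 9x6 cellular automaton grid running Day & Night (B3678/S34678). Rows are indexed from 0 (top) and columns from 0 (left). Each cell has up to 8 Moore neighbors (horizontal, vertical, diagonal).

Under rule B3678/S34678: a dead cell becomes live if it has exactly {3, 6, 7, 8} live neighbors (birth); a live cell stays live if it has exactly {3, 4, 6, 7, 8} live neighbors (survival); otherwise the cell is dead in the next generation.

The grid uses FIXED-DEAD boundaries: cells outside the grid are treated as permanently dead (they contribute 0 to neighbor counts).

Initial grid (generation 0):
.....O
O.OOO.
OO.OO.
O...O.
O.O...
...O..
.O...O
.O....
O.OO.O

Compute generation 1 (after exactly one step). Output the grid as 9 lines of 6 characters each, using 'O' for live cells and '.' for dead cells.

Answer: ...OO.
..OOOO
OO..OO
O.O...
.O.O..
.OO...
..O...
OO..O.
.O....

Derivation:
Simulating step by step:
Generation 0 (given above): 21 live cells
Generation 1: 21 live cells
(generation 1 grid is the final answer)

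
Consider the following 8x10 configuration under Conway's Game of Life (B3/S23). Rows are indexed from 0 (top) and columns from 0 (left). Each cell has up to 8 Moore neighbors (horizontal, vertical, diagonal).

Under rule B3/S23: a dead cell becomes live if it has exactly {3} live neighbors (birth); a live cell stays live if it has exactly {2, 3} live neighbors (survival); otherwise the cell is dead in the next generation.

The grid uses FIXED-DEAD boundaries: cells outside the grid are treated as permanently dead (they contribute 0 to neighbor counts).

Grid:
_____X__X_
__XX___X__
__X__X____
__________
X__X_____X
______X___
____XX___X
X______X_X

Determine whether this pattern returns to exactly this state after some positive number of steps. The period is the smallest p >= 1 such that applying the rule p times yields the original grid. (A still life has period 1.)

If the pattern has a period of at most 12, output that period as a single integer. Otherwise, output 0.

Answer: 0

Derivation:
Simulating and comparing each generation to the original:
Gen 0 (original, given above): 17 live cells
Gen 1: 12 live cells, differs from original
Gen 2: 13 live cells, differs from original
Gen 3: 10 live cells, differs from original
Gen 4: 10 live cells, differs from original
Gen 5: 9 live cells, differs from original
Gen 6: 10 live cells, differs from original
Gen 7: 11 live cells, differs from original
Gen 8: 10 live cells, differs from original
Gen 9: 14 live cells, differs from original
Gen 10: 12 live cells, differs from original
Gen 11: 19 live cells, differs from original
Gen 12: 12 live cells, differs from original
No period found within 12 steps.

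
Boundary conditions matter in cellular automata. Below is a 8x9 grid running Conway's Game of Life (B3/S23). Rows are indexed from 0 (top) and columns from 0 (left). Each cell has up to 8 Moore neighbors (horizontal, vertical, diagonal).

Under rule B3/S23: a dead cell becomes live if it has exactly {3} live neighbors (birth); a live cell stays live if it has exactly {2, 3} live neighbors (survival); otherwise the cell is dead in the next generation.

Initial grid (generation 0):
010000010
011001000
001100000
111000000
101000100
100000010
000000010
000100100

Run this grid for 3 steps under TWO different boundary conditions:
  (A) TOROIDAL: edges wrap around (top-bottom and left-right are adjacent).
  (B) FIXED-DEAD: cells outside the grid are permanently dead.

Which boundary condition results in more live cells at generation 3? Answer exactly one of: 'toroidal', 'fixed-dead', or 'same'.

Answer: toroidal

Derivation:
Under TOROIDAL boundary, generation 3:
110000111
100000001
001000000
000000000
000000010
010000010
000001111
000001001
Population = 17

Under FIXED-DEAD boundary, generation 3:
111000000
000100000
001000000
100000000
110000000
000000110
000000110
000000000
Population = 12

Comparison: toroidal=17, fixed-dead=12 -> toroidal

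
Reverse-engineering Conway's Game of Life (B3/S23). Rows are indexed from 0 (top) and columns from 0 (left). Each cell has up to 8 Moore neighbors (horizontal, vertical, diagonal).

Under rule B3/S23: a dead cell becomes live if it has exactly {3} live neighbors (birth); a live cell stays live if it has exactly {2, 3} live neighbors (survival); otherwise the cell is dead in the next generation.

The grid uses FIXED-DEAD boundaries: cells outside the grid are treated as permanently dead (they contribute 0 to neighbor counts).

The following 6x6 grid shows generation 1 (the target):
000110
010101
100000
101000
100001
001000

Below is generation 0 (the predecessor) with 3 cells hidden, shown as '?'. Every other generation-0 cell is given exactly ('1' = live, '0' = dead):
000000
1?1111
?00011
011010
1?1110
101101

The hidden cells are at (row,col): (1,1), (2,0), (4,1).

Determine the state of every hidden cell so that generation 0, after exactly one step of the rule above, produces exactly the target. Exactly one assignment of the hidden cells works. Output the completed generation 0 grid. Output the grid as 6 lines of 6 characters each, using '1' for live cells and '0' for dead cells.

Hidden generation-0 cells (in order): (1,1), (2,0), (4,1).
A hidden cell only influences target cells in its own 3x3 neighborhood. Try each of the 2^3 = 8 assignments, step the completed generation 0 forward once under B3/S23, and compare with the target:
  (1,1)=0 (2,0)=0 (4,1)=0 -> step gives (1,1)='0' but target has '1' -> reject
  (1,1)=0 (2,0)=0 (4,1)=1 -> step gives (1,1)='0' but target has '1' -> reject
  (1,1)=0 (2,0)=1 (4,1)=0 -> step reproduces the target at every cell -> ACCEPT
  (1,1)=0 (2,0)=1 (4,1)=1 -> step gives (3,0)='0' but target has '1' -> reject
  (1,1)=1 (2,0)=0 (4,1)=0 -> step gives (0,1)='1' but target has '0' -> reject
  (1,1)=1 (2,0)=0 (4,1)=1 -> step gives (0,1)='1' but target has '0' -> reject
  (1,1)=1 (2,0)=1 (4,1)=0 -> step gives (0,1)='1' but target has '0' -> reject
  (1,1)=1 (2,0)=1 (4,1)=1 -> step gives (0,1)='1' but target has '0' -> reject
Unique solution: (1,1)=dead, (2,0)=live, (4,1)=dead.
Check: live-neighbor counts of every cell in the completed generation 0:
122332
131343
254654
343644
265643
143441
Applying B3/S23 to generation 0 with these counts gives:
000110
010101
100000
101000
100001
001000
which matches the target exactly.

Answer: 000000
101111
100011
011010
101110
101101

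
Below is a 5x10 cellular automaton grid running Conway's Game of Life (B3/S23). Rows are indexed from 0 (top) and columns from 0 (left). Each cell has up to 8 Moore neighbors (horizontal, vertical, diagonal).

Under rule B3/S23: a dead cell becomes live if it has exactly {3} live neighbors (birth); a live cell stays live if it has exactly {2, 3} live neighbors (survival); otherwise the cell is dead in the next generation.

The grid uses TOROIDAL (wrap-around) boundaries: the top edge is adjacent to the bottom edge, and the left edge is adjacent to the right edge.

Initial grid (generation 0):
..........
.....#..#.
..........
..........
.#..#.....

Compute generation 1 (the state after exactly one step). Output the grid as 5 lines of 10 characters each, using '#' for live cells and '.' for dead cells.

Simulating step by step:
Generation 0 (given above): 4 live cells
Generation 1: 0 live cells
(generation 1 grid is the final answer)

Answer: ..........
..........
..........
..........
..........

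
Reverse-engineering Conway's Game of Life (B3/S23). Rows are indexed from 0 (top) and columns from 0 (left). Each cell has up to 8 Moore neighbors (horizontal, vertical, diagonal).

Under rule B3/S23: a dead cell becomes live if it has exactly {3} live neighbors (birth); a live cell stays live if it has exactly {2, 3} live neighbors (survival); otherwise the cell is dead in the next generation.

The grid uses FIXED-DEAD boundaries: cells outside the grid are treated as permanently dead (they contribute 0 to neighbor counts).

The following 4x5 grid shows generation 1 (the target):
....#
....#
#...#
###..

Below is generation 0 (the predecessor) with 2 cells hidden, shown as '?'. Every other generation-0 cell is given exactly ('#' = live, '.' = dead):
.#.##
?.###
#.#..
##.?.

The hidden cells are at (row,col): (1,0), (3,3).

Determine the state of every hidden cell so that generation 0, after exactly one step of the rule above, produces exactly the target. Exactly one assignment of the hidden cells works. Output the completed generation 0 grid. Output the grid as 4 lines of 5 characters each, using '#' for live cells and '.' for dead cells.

Answer: .#.##
..###
#.#..
##.#.

Derivation:
Hidden generation-0 cells (in order): (1,0), (3,3).
A hidden cell only influences target cells in its own 3x3 neighborhood. Try each of the 2^2 = 4 assignments, step the completed generation 0 forward once under B3/S23, and compare with the target:
  (1,0)=. (3,3)=. -> step gives (2,2)='#' but target has '.' -> reject
  (1,0)=. (3,3)=# -> step reproduces the target at every cell -> ACCEPT
  (1,0)=# (3,3)=. -> step gives (0,1)='#' but target has '.' -> reject
  (1,0)=# (3,3)=# -> step gives (0,1)='#' but target has '.' -> reject
Unique solution: (1,0)=dead, (3,3)=live.
Check: live-neighbor counts of every cell in the completed generation 0:
11443
24453
25453
23311
Applying B3/S23 to generation 0 with these counts gives:
....#
....#
#...#
###..
which matches the target exactly.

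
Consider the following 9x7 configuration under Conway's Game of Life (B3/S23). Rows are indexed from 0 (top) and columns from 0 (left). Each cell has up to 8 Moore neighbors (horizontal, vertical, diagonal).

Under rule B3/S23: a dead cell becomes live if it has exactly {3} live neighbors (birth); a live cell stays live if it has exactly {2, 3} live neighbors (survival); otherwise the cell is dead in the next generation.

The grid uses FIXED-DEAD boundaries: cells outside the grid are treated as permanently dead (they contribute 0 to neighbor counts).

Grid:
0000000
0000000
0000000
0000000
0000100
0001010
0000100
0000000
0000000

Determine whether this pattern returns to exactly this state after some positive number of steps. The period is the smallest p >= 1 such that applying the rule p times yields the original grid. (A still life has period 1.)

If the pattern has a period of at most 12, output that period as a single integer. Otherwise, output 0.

Answer: 1

Derivation:
Simulating and comparing each generation to the original:
Gen 0 (original, given above): 4 live cells
Gen 1: 4 live cells, MATCHES original -> period = 1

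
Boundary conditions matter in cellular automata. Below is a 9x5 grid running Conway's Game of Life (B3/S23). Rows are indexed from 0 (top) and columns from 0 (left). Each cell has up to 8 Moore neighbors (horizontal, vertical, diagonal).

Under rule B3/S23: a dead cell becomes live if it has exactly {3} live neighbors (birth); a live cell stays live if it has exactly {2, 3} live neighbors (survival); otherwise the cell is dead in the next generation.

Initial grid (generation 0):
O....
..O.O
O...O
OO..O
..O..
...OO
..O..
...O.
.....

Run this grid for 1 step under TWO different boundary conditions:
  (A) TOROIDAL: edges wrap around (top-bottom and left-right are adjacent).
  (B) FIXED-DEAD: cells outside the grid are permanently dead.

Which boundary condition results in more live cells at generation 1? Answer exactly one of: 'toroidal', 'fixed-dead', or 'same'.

Answer: fixed-dead

Derivation:
Under TOROIDAL boundary, generation 1:
.....
.O.OO
.....
.O.OO
.OO..
..OO.
..O.O
.....
.....
Population = 12

Under FIXED-DEAD boundary, generation 1:
.....
.O.O.
O...O
OO.O.
.OO.O
..OO.
..O.O
.....
.....
Population = 14

Comparison: toroidal=12, fixed-dead=14 -> fixed-dead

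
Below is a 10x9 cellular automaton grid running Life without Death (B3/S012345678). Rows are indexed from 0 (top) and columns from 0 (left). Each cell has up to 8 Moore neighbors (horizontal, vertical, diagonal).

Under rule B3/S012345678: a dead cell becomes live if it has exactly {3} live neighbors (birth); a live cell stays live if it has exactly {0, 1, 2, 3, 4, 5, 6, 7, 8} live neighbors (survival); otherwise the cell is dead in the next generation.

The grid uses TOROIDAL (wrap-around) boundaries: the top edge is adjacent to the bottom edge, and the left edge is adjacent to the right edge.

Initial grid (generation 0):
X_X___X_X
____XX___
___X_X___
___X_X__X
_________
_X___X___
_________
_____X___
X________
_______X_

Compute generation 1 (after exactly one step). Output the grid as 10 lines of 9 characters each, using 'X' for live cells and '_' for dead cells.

Simulating step by step:
Generation 0 (given above): 16 live cells
Generation 1: 24 live cells
(generation 1 grid is the final answer)

Answer: X_X__XXXX
___XXXX__
___X_XX__
___X_X__X
____X____
_X___X___
_________
_____X___
X________
XX_____X_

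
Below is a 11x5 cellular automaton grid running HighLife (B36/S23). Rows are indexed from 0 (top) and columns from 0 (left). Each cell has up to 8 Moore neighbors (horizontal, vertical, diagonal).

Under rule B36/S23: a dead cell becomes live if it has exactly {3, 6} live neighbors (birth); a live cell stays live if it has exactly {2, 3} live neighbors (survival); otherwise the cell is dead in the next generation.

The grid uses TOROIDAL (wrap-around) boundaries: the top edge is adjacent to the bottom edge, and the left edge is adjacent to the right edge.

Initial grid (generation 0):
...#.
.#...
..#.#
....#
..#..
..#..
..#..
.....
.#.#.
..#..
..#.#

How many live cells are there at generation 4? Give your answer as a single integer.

Simulating step by step:
Generation 0 (given above): 13 live cells
Generation 1: 15 live cells
..##.
..##.
#..#.
.....
...#.
.###.
.....
..#..
..#..
.##..
..#..
Generation 2: 16 live cells
.#...
.#...
..###
....#
...#.
..##.
.#.#.
.....
..##.
.###.
.....
Generation 3: 21 live cells
.....
##.#.
#.###
..#.#
..###
...##
...#.
...#.
.#.#.
.#.#.
.#...
Generation 4: 17 live cells
###..
##.#.
.....
.....
#.#..
.....
..##.
...##
...##
##...
..#..
Population at generation 4: 17

Answer: 17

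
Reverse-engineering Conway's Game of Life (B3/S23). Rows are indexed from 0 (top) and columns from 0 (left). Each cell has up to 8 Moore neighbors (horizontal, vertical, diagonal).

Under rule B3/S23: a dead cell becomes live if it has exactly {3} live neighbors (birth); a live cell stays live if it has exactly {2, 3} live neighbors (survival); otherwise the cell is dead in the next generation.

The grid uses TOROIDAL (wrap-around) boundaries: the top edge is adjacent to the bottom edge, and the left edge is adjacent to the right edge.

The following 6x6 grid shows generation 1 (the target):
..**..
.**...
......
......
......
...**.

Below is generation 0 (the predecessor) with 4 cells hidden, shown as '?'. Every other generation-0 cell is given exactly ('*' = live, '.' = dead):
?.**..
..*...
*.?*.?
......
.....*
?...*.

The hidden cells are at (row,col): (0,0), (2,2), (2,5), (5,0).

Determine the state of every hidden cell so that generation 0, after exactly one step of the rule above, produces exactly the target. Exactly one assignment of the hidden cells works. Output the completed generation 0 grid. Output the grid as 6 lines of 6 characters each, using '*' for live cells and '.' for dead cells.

Answer: ..**..
..*...
*..*..
......
.....*
....*.

Derivation:
Hidden generation-0 cells (in order): (0,0), (2,2), (2,5), (5,0).
A hidden cell only influences target cells in its own 3x3 neighborhood. Try each of the 2^4 = 16 assignments, step the completed generation 0 forward once under B3/S23, and compare with the target:
  (0,0)=. (2,2)=. (2,5)=. (5,0)=. -> step reproduces the target at every cell -> ACCEPT
  (0,0)=. (2,2)=. (2,5)=. (5,0)=* -> step gives (0,1)='*' but target has '.' -> reject
  (0,0)=. (2,2)=. (2,5)=* (5,0)=. -> step gives (1,4)='*' but target has '.' -> reject
  (0,0)=. (2,2)=. (2,5)=* (5,0)=* -> step gives (0,1)='*' but target has '.' -> reject
  (0,0)=. (2,2)=* (2,5)=. (5,0)=. -> step gives (1,1)='.' but target has '*' -> reject
  (0,0)=. (2,2)=* (2,5)=. (5,0)=* -> step gives (0,1)='*' but target has '.' -> reject
  (0,0)=. (2,2)=* (2,5)=* (5,0)=. -> step gives (1,1)='.' but target has '*' -> reject
  (0,0)=. (2,2)=* (2,5)=* (5,0)=* -> step gives (0,1)='*' but target has '.' -> reject
  (0,0)=* (2,2)=. (2,5)=. (5,0)=. -> step gives (0,1)='*' but target has '.' -> reject
  (0,0)=* (2,2)=. (2,5)=. (5,0)=* -> step gives (0,5)='*' but target has '.' -> reject
  (0,0)=* (2,2)=. (2,5)=* (5,0)=. -> step gives (0,1)='*' but target has '.' -> reject
  (0,0)=* (2,2)=. (2,5)=* (5,0)=* -> step gives (0,5)='*' but target has '.' -> reject
  (0,0)=* (2,2)=* (2,5)=. (5,0)=. -> step gives (0,1)='*' but target has '.' -> reject
  (0,0)=* (2,2)=* (2,5)=. (5,0)=* -> step gives (0,5)='*' but target has '.' -> reject
  (0,0)=* (2,2)=* (2,5)=* (5,0)=. -> step gives (0,1)='*' but target has '.' -> reject
  (0,0)=* (2,2)=* (2,5)=* (5,0)=* -> step gives (0,5)='*' but target has '.' -> reject
Unique solution: (0,0)=dead, (2,2)=dead, (2,5)=dead, (5,0)=dead.
Check: live-neighbor counts of every cell in the completed generation 0:
022321
133421
022111
211122
100121
112322
Applying B3/S23 to generation 0 with these counts gives:
..**..
.**...
......
......
......
...**.
which matches the target exactly.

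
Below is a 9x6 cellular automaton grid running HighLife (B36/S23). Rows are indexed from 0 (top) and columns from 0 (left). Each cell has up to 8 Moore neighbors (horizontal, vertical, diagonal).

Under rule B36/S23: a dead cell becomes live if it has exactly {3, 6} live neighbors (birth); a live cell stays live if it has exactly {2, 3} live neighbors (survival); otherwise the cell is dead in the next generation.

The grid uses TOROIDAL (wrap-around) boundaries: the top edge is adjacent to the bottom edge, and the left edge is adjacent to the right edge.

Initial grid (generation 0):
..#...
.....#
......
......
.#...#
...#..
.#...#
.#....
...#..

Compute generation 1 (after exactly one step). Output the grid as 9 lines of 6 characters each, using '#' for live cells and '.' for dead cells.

Simulating step by step:
Generation 0 (given above): 9 live cells
Generation 1: 7 live cells
(generation 1 grid is the final answer)

Answer: ......
......
......
......
......
..#.#.
#.#...
#.#...
..#...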